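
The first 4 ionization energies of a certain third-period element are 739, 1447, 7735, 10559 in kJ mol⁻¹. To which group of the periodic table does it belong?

Group 2

Look for the largest jump between consecutive ionization energies: IE3/IE2 ≈ 5.3, far larger than any earlier ratio.
That jump marks the point where a core electron is being removed. So the atom has 2 valence electrons.
A main-group element with 2 valence electrons is in group 2.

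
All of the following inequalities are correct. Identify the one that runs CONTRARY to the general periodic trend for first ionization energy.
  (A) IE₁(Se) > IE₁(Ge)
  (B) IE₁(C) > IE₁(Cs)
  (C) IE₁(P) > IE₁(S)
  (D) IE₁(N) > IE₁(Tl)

The general trend: first ionization energy increases across a period and decreases down a group.
(A) Se (period 4, group 16) vs Ge (period 4, group 14): the stated order agrees with the simple trend.
(B) C (period 2, group 14) vs Cs (period 6, group 1): the stated order agrees with the simple trend.
(C) P (period 3, group 15) vs S (period 3, group 16): the stated order contradicts the simple trend.
(D) N (period 2, group 15) vs Tl (period 6, group 13): the stated order agrees with the simple trend.
The exception is (C): S (3p⁴) ionizes more easily than half-filled P (3p³) because the paired 3p electron in S is pushed out by e⁻–e⁻ repulsion.

(C)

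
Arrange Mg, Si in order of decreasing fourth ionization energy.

After 3 electrons have been removed, what remains? Mg³⁺ is already 1 electron into the core; Si³⁺ still has 1 valence electron.
Pulling an electron out of a noble-gas core costs far more than removing a remaining valence electron, so Mg sits at the high end of IE_4.
Tabulated IE_4 (kJ/mol): Mg 10543, Si 4356.
Overall IE_4 order: Si < Mg.

Mg > Si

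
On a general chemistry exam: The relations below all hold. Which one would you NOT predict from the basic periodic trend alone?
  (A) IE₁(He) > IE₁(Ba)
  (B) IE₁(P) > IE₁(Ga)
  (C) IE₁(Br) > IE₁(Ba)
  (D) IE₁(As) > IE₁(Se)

(D)

The general trend: IE₁ increases across a period and decreases down a group.
(A) He (period 1, group 18) vs Ba (period 6, group 2): the stated order agrees with the simple trend.
(B) P (period 3, group 15) vs Ga (period 4, group 13): the stated order agrees with the simple trend.
(C) Br (period 4, group 17) vs Ba (period 6, group 2): the stated order agrees with the simple trend.
(D) As (period 4, group 15) vs Se (period 4, group 16): the stated order contradicts the simple trend.
The exception is (D): Se (4p⁴) ionizes more easily than half-filled As (4p³).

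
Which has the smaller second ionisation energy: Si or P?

The second ionization energy removes an electron from the +1 ion. For each element: Si⁺ still has 3 valence electrons; P⁺ still has 4 valence electrons.
All are still removing valence electrons, so compare the +1 ions as you would atoms: IE_2 generally rises across a period (higher Z_eff) and falls down a group (larger shell), subject to the usual subshell exceptions.
Valence configurations: Si⁺ [Ne]3s²3p¹, P⁺ [Ne]3s²3p².
Approximate IE_2 values (kJ/mol): Si 1577, P 1907.
Overall IE_2 order: Si < P.

Si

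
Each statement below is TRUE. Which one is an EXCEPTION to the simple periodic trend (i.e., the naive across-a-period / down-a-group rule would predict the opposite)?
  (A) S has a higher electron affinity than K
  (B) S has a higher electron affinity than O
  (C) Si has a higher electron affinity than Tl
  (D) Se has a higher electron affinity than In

(B)

The general trend: electron affinity increases across a period and decreases down a group.
(A) S (period 3, group 16) vs K (period 4, group 1): the stated order agrees with the simple trend.
(B) S (period 3, group 16) vs O (period 2, group 16): the stated order contradicts the simple trend.
(C) Si (period 3, group 14) vs Tl (period 6, group 13): the stated order agrees with the simple trend.
(D) Se (period 4, group 16) vs In (period 5, group 13): the stated order agrees with the simple trend.
The exception is (B): the compact 2p subshell of O repels the added electron more than S's larger 3p does.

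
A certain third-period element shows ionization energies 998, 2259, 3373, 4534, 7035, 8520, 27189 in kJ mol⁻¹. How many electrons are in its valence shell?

Look for the largest jump between consecutive ionization energies: IE7/IE6 ≈ 3.2, far larger than any earlier ratio.
That jump marks the point where a core electron is being removed. So the atom has 6 valence electrons.

6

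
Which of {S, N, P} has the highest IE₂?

N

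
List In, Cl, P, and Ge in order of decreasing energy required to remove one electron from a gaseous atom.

P is in period 3, group 15; Cl is in period 3, group 17; Ge is in period 4, group 14; In is in period 5, group 13.
Across a period the outer electron is held more tightly (higher IE₁); down a group it sits in a higher shell, more shielded, and comes off more easily.
Here both period and group differ, so the two effects have to be weighed against each other.
Ge > In: both effects reinforce here, so Ge is clearly the higher of the two.
P > Ge: relative to Ge, both the across-period and down-group shifts push P's first ionization energy up.
Cl > P: both are in period 3; the period trend gives Cl the larger value.
Tabulated first ionization energy (kJ/mol): P 1012, Cl 1251, Ge 762, In 558.
So from highest to lowest: Cl > P > Ge > In.

Cl > P > Ge > In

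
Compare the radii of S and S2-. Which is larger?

S2-

Forming S2- adds 2 electrons to S. More electron–electron repulsion in the same shell, with unchanged nuclear charge, lets the cloud expand.
An anion is larger than its parent atom: S2- > S.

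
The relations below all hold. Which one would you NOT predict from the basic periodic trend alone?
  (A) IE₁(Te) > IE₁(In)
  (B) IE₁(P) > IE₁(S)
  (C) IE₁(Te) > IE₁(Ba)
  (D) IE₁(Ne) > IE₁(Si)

(B)

The general trend: first ionization energy increases across a period and decreases down a group.
(A) Te (period 5, group 16) vs In (period 5, group 13): the stated order agrees with the simple trend.
(B) P (period 3, group 15) vs S (period 3, group 16): the stated order contradicts the simple trend.
(C) Te (period 5, group 16) vs Ba (period 6, group 2): the stated order agrees with the simple trend.
(D) Ne (period 2, group 18) vs Si (period 3, group 14): the stated order agrees with the simple trend.
The exception is (B): S (3p⁴) ionizes more easily than half-filled P (3p³) because the paired 3p electron in S is pushed out by e⁻–e⁻ repulsion.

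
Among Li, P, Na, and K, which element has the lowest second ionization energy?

P

After 1 electron has been removed, what remains? Li⁺ is the bare [He] core; P⁺ still has 4 valence electrons; Na⁺ is the bare [Ne] core; K⁺ is the bare [Ar] core.
Core electrons are held far more tightly than valence electrons, so K, Na and Li top the IE_2 order.
The numbers (kJ/mol): Li 7298, P 1907, Na 4562, K 3052.
Putting it together, IE_2: P < K < Na < Li.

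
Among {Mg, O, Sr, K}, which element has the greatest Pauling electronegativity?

O is in period 2, group 16; Mg is in period 3, group 2; K is in period 4, group 1; Sr is in period 5, group 2.
Atoms toward the upper right of the periodic table pull bonding electrons most strongly.
These span different periods and groups, so the two trends combine.
Sr > K: the two effects oppose for this pair; the across-period effect wins (0.95 vs 0.82).
Mg > Sr: Mg sits above Sr in group 2, so the down-group effect alone puts Mg higher.
O > Mg: both effects reinforce here, so O is clearly the higher of the two.
Tabulated electronegativity (Pauling): O 3.44, Mg 1.31, K 0.82, Sr 0.95.
The greatest Pauling electronegativity among these belongs to O.

O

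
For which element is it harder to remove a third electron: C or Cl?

The third ionization energy removes an electron from the +2 ion. For each element: C²⁺ still has 2 valence electrons; Cl²⁺ still has 5 valence electrons.
All are still removing valence electrons, so compare the +2 ions as you would atoms: IE_3 generally rises across a period (higher Z_eff) and falls down a group (larger shell), subject to the usual subshell exceptions.
Valence configurations: C²⁺ [He]2s², Cl²⁺ [Ne]3s²3p³.
Tabulated IE_3 (kJ/mol): C 4620, Cl 3822.
Overall IE_3 order: Cl < C.

C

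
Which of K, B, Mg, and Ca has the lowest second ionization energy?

Ca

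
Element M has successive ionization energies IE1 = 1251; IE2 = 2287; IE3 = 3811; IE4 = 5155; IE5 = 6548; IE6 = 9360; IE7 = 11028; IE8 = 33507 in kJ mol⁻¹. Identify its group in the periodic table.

Group 17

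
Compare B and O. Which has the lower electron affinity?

B is in period 2, group 13; O is in period 2, group 16.
Electron affinity generally becomes more exothermic across a period toward the halogens and less exothermic down a group.
All lie in period 2, so electron affinity increases left to right.
So B has the lower electron affinity (B < O).

B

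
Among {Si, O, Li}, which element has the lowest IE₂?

Si

Consider each +1 ion: Si⁺ still has 3 valence electrons; O⁺ still has 5 valence electrons; Li⁺ is the bare [He] core.
Core electrons are held far more tightly than valence electrons, so Li tops the IE_2 order.
Valence configurations: Si⁺ [Ne]3s²3p¹, O⁺ [He]2s²2p³.
The numbers (kJ/mol): Si 1577, O 3388, Li 7298.
So the second ionization energies run Si < O < Li.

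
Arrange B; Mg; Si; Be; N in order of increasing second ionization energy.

Mg < Si < Be < B < N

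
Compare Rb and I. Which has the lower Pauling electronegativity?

Rb

Rb is in period 5, group 1; I is in period 5, group 17.
Smaller atoms with higher effective nuclear charge are more electronegative.
All lie in period 5, so electronegativity increases left to right.
So Rb has the lower Pauling electronegativity (Rb < I).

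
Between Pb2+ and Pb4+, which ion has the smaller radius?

Pb4+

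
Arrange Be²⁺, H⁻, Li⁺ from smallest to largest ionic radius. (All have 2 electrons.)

All of these have 2 electrons, so size is governed by nuclear charge alone: the more protons, the stronger the pull on the same electron cloud, and the smaller the ion.
Nuclear charges: Be²⁺ (Z=4), Li⁺ (Z=3), H⁻ (Z=1).
Smallest to largest: Be²⁺ < Li⁺ < H⁻.

Be²⁺ < Li⁺ < H⁻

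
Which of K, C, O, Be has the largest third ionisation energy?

Be

IE_3 is the cost of taking one more electron from the +2 cation: K²⁺ is already 1 electron into the core; C²⁺ still has 2 valence electrons; O²⁺ still has 4 valence electrons; Be²⁺ is the bare [He] core.
Usually core removal costs more than valence removal, but here the competition is close: a tightly held n=2 valence electron can cost more to remove than an n=3 core electron, so the actual values have to decide it.
Valence configurations: C²⁺ [He]2s², O²⁺ [He]2s²2p².
Tabulated IE_3 (kJ/mol): K 4420, C 4620, O 5300, Be 14849.
Overall IE_3 order: K < C < O < Be.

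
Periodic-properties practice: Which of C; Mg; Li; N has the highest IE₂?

IE_2 is the cost of taking one more electron from the +1 cation: C⁺ still has 3 valence electrons; Mg⁺ still has 1 valence electron; Li⁺ is the bare [He] core; N⁺ still has 4 valence electrons.
Core electrons are held far more tightly than valence electrons, so Li tops the IE_2 order.
Valence configurations: C⁺ [He]2s²2p¹, Mg⁺ [Ne]3s¹, N⁺ [He]2s²2p².
Tabulated IE_2 (kJ/mol): C 2353, Mg 1451, Li 7298, N 2856.
Overall IE_2 order: Mg < C < N < Li.

Li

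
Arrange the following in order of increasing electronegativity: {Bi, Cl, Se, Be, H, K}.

H is in period 1, group 1; Be is in period 2, group 2; Cl is in period 3, group 17; K is in period 4, group 1; Se is in period 4, group 16; Bi is in period 6, group 15.
Electronegativity increases across a period and decreases down a group, tracking effective nuclear charge and atomic size.
These span different periods and groups, so the two trends combine.
Be > K: relative to K, both the across-period and down-group shifts push Be's electronegativity up.
Bi > Be: period and group pull opposite ways; the across-period shift dominates (2.02 vs 1.57).
H > Bi: period and group pull opposite ways; the down-group shift dominates (2.20 vs 2.02).
Se > H: period and group pull opposite ways; the across-period shift dominates (2.55 vs 2.20).
Cl > Se: both effects reinforce here, so Cl is clearly the higher of the two.
For reference (Pauling): H 2.20, Be 1.57, Cl 3.16, K 0.82, Se 2.55, Bi 2.02.
So from lowest to highest: K < Be < Bi < H < Se < Cl.

K, Be, Bi, H, Se, Cl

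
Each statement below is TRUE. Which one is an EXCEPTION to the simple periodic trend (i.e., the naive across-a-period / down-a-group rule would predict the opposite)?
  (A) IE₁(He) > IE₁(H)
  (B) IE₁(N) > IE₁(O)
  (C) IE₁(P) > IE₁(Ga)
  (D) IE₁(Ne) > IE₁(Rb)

The general trend: IE₁ increases across a period and decreases down a group.
(A) He (period 1, group 18) vs H (period 1, group 1): the stated order agrees with the simple trend.
(B) N (period 2, group 15) vs O (period 2, group 16): the stated order contradicts the simple trend.
(C) P (period 3, group 15) vs Ga (period 4, group 13): the stated order agrees with the simple trend.
(D) Ne (period 2, group 18) vs Rb (period 5, group 1): the stated order agrees with the simple trend.
The exception is (B): pairing an electron in O's 2p⁴ costs repulsion energy, so O ionizes more easily than half-filled N (2p³).

(B)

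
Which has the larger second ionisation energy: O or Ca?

O

IE_2 is the cost of taking one more electron from the +1 cation: O⁺ still has 5 valence electrons; Ca⁺ still has 1 valence electron.
All are still removing valence electrons, so compare the +1 ions as you would atoms: IE_2 generally rises across a period (higher Z_eff) and falls down a group (larger shell), subject to the usual subshell exceptions.
Valence configurations: O⁺ [He]2s²2p³, Ca⁺ [Ar]4s¹.
Approximate IE_2 values (kJ/mol): O 3388, Ca 1145.
Hence IE_2: Ca < O.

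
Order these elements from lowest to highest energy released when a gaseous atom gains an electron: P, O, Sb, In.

In, P, Sb, O

O is in period 2, group 16; P is in period 3, group 15; In is in period 5, group 13; Sb is in period 5, group 15.
Adding an electron releases more energy for atoms nearer the top right (short of the noble gases).
Here both period and group differ, so the two effects have to be weighed against each other.
P > In: relative to In, both the across-period and down-group shifts push P's electron affinity up.
Sb > P: this pair runs against the simple trend — see the exception note.
O > Sb: relative to Sb, both the across-period and down-group shifts push O's electron affinity up.
Note the exception: Sb has a higher electron affinity than P, contrary to the simple trend — both are half-filled np³, but the pairing/repulsion penalty for the added electron shrinks as the p orbitals become larger and more diffuse down the group, and for Sb that outweighs the weaker nuclear attraction.
For reference (kJ/mol): O 141, P 72, In 29, Sb 103.
So from lowest to highest: In < P < Sb < O.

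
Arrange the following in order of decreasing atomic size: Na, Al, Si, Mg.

Na, Mg, Al, Si

Radius decreases left→right (rising Z_eff, same n) and increases top→bottom (higher n).
All lie in period 3, so atomic radius increases right to left.
So from largest to smallest: Na > Mg > Al > Si.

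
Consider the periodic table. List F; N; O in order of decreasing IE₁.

N is in period 2, group 15; O is in period 2, group 16; F is in period 2, group 17.
IE₁ increases left→right with effective nuclear charge and decreases top→bottom as the valence shell moves farther out.
All lie in period 2; the across-period trend (first ionization energy increases left to right) applies, with the exception below.
Note the exception: N has a higher first ionization energy than O, contrary to the simple trend — pairing an electron in O's 2p⁴ costs repulsion energy, so O ionizes more easily than half-filled N (2p³).
Approximate values (kJ/mol): N 1402, O 1314, F 1681.
So from highest to lowest: F > N > O.

F, N, O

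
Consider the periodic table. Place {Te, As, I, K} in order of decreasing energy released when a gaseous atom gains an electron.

I, Te, As, K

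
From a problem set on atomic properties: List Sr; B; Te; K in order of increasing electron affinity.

Sr < B < K < Te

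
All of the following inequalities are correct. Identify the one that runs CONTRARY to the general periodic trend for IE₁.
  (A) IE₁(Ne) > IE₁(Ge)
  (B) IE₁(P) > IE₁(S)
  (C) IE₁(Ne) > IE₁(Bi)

(B)

The general trend: IE₁ increases across a period and decreases down a group.
(A) Ne (period 2, group 18) vs Ge (period 4, group 14): the stated order agrees with the simple trend.
(B) P (period 3, group 15) vs S (period 3, group 16): the stated order contradicts the simple trend.
(C) Ne (period 2, group 18) vs Bi (period 6, group 15): the stated order agrees with the simple trend.
The exception is (B): S (3p⁴) ionizes more easily than half-filled P (3p³) because the paired 3p electron in S is pushed out by e⁻–e⁻ repulsion.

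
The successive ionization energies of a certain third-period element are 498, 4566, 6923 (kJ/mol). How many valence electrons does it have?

1

Look for the largest jump between consecutive ionization energies: IE2/IE1 ≈ 9.2, far larger than any earlier ratio.
That jump marks the point where a core electron is being removed. So the atom has 1 valence electron.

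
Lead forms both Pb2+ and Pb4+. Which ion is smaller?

Both ions have Z = 82 protons, but Pb4+ has lost more electrons, so its remaining electrons feel a larger effective nuclear charge per electron and are pulled in more tightly.
Higher positive charge → smaller ion, so Pb2+ > Pb4+.

Pb4+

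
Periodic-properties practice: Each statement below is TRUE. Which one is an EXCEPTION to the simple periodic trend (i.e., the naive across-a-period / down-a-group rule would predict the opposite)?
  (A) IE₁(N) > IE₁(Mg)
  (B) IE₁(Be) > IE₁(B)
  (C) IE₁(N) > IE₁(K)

(B)

The general trend: first ionization energy increases across a period and decreases down a group.
(A) N (period 2, group 15) vs Mg (period 3, group 2): the stated order agrees with the simple trend.
(B) Be (period 2, group 2) vs B (period 2, group 13): the stated order contradicts the simple trend.
(C) N (period 2, group 15) vs K (period 4, group 1): the stated order agrees with the simple trend.
The exception is (B): removing B's lone 2p electron is easier than breaking Be's filled 2s².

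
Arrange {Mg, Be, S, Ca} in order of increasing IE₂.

After 1 electron has been removed, what remains? Mg⁺ still has 1 valence electron; Be⁺ still has 1 valence electron; S⁺ still has 5 valence electrons; Ca⁺ still has 1 valence electron.
All are still removing valence electrons, so compare the +1 ions as you would atoms: IE_2 generally rises across a period (higher Z_eff) and falls down a group (larger shell), subject to the usual subshell exceptions.
Valence configurations: Mg⁺ [Ne]3s¹, Be⁺ [He]2s¹, S⁺ [Ne]3s²3p³, Ca⁺ [Ar]4s¹.
The numbers (kJ/mol): Mg 1451, Be 1757, S 2252, Ca 1145.
So the second ionization energies run Ca < Mg < Be < S.

Ca, Mg, Be, S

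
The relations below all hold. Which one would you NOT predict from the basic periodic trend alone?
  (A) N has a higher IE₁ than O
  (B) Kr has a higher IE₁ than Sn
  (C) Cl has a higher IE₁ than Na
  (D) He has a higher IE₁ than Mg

(A)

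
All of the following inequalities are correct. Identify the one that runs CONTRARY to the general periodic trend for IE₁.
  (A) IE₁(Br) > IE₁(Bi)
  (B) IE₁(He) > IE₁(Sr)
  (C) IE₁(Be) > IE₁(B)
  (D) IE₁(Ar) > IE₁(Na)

(C)

The general trend: IE₁ increases across a period and decreases down a group.
(A) Br (period 4, group 17) vs Bi (period 6, group 15): the stated order agrees with the simple trend.
(B) He (period 1, group 18) vs Sr (period 5, group 2): the stated order agrees with the simple trend.
(C) Be (period 2, group 2) vs B (period 2, group 13): the stated order contradicts the simple trend.
(D) Ar (period 3, group 18) vs Na (period 3, group 1): the stated order agrees with the simple trend.
The exception is (C): removing B's lone 2p electron is easier than breaking Be's filled 2s².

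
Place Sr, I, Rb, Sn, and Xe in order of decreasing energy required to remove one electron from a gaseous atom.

Rb is in period 5, group 1; Sr is in period 5, group 2; Sn is in period 5, group 14; I is in period 5, group 17; Xe is in period 5, group 18.
First ionization energy rises across a period (greater Z_eff holds electrons more tightly) and falls down a group (valence electrons are farther from the nucleus).
All lie in period 5, so first ionization energy increases left to right.
So from highest to lowest: Xe > I > Sn > Sr > Rb.

Xe, I, Sn, Sr, Rb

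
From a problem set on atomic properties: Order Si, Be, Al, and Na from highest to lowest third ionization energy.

IE_3 is the cost of taking one more electron from the +2 cation: Si²⁺ still has 2 valence electrons; Be²⁺ is the bare [He] core; Al²⁺ still has 1 valence electron; Na²⁺ is already 1 electron into the core.
Core electrons are held far more tightly than valence electrons, so Na and Be top the IE_3 order.
Valence configurations: Si²⁺ [Ne]3s², Al²⁺ [Ne]3s¹.
Approximate IE_3 values (kJ/mol): Si 3232, Be 14849, Al 2745, Na 6910.
So the third ionization energies run Al < Si < Na < Be.

Be > Na > Si > Al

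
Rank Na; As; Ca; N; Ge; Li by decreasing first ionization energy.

N > As > Ge > Ca > Li > Na

Li is in period 2, group 1; N is in period 2, group 15; Na is in period 3, group 1; Ca is in period 4, group 2; Ge is in period 4, group 14; As is in period 4, group 15.
IE₁ increases left→right with effective nuclear charge and decreases top→bottom as the valence shell moves farther out.
Here both period and group differ, so the two effects have to be weighed against each other.
Li > Na: they share group 1; the group trend gives Li the larger value.
Ca > Li: period and group pull opposite ways; the across-period shift dominates (590 vs 520 kJ/mol).
Ge > Ca: Ge lies to the right of Ca in period 4, so the across-period effect alone puts Ge higher.
As > Ge: As lies to the right of Ge in period 4, so the across-period effect alone puts As higher.
N > As: N sits above As in group 15, so the down-group effect alone puts N higher.
Approximate values (kJ/mol): Li 520, N 1402, Na 496, Ca 590, Ge 762, As 947.
So from highest to lowest: N > As > Ge > Ca > Li > Na.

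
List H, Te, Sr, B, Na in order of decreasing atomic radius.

Moving right in a period, electrons are added to the same shell under a stronger nuclear pull, so atoms get smaller; moving down, a new shell is opened and atoms get larger.
These span different periods and groups, so the two trends combine.
B > H: period and group pull opposite ways; the down-group shift dominates (85 vs 32 pm).
Te > B: the two effects oppose for this pair; the down-group effect wins (136 vs 85 pm).
Na > Te: period and group pull opposite ways; the across-period shift dominates (155 vs 136 pm).
Sr > Na: period and group pull opposite ways; the down-group shift dominates (185 vs 155 pm).
Approximate values (pm): H 32, B 85, Na 155, Sr 185, Te 136.
So from largest to smallest: Sr > Na > Te > B > H.

Sr, Na, Te, B, H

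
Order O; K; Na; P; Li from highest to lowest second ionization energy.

The second ionization energy removes an electron from the +1 ion. For each element: O⁺ still has 5 valence electrons; K⁺ is the bare [Ar] core; Na⁺ is the bare [Ne] core; P⁺ still has 4 valence electrons; Li⁺ is the bare [He] core.
Usually core removal costs more than valence removal, but here the competition is close: a tightly held n=2 valence electron can cost more to remove than an n=3 core electron, so the actual values have to decide it.
Valence configurations: O⁺ [He]2s²2p³, P⁺ [Ne]3s²3p².
Tabulated IE_2 (kJ/mol): O 3388, K 3052, Na 4562, P 1907, Li 7298.
Overall IE_2 order: P < K < O < Na < Li.

Li > Na > O > K > P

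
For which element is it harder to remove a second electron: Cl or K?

K

Consider each +1 ion: Cl⁺ still has 6 valence electrons; K⁺ is the bare [Ar] core.
Breaking into a closed-shell core is much more expensive than removing a leftover valence electron — K has the largest IE_2 here.
Approximate IE_2 values (kJ/mol): Cl 2298, K 3052.
Overall IE_2 order: Cl < K.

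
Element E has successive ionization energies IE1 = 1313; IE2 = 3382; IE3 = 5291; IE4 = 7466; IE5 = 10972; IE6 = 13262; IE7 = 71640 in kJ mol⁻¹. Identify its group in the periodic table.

Group 16

Look for the largest jump between consecutive ionization energies: IE7/IE6 ≈ 5.4, far larger than any earlier ratio.
That jump marks the point where a core electron is being removed. So the atom has 6 valence electrons.
A main-group element with 6 valence electrons is in group 16.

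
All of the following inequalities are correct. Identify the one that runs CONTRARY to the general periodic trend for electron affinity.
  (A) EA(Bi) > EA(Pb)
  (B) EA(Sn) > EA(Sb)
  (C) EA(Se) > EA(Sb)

The general trend: electron affinity increases across a period and decreases down a group.
(A) Bi (period 6, group 15) vs Pb (period 6, group 14): the stated order agrees with the simple trend.
(B) Sn (period 5, group 14) vs Sb (period 5, group 15): the stated order contradicts the simple trend.
(C) Se (period 4, group 16) vs Sb (period 5, group 15): the stated order agrees with the simple trend.
The exception is (B): adding an electron to Sb's half-filled 5p³ is unfavourable, so Sn has the more exothermic EA.

(B)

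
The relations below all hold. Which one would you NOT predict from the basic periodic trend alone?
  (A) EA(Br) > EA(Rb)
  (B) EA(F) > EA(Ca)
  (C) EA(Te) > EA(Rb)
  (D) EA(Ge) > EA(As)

(D)

The general trend: electron affinity increases across a period and decreases down a group.
(A) Br (period 4, group 17) vs Rb (period 5, group 1): the stated order agrees with the simple trend.
(B) F (period 2, group 17) vs Ca (period 4, group 2): the stated order agrees with the simple trend.
(C) Te (period 5, group 16) vs Rb (period 5, group 1): the stated order agrees with the simple trend.
(D) Ge (period 4, group 14) vs As (period 4, group 15): the stated order contradicts the simple trend.
The exception is (D): adding an electron to As's half-filled 4p³ is unfavourable, so Ge (4p²) has the more exothermic EA.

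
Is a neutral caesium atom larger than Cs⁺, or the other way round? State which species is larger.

Cs

Forming Cs⁺ removes 1 electron from Cs. Fewer electrons for the same nuclear charge means less shielding and a higher Z_eff on the remaining electrons, and for main-group metals the entire outer shell is lost.
A cation is smaller than its parent atom: Cs⁺ < Cs.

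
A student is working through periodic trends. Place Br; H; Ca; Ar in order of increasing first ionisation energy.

Ca < Br < H < Ar

H is in period 1, group 1; Ar is in period 3, group 18; Ca is in period 4, group 2; Br is in period 4, group 17.
Removing the outermost electron gets harder across a period and easier down a group.
Here both period and group differ, so the two effects have to be weighed against each other.
Br > Ca: both are in period 4; the period trend gives Br the larger value.
H > Br: the two effects oppose for this pair; the down-group effect wins (1312 vs 1140 kJ/mol).
Ar > H: the two effects oppose for this pair; the across-period effect wins (1521 vs 1312 kJ/mol).
Tabulated first ionization energy (kJ/mol): H 1312, Ar 1521, Ca 590, Br 1140.
So from lowest to highest: Ca < Br < H < Ar.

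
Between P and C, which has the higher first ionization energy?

C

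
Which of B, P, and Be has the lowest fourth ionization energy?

Consider each +3 ion: B³⁺ is the bare [He] core; P³⁺ still has 2 valence electrons; Be³⁺ is already 1 electron into the core.
Breaking into a closed-shell core is much more expensive than removing a leftover valence electron — Be and B have the largest IE_4 here.
Approximate IE_4 values (kJ/mol): B 25026, P 4964, Be 21007.
So the fourth ionization energies run P < Be < B.

P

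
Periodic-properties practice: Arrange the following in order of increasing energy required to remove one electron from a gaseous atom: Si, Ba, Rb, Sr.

Rb < Ba < Sr < Si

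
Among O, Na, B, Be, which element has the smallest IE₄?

O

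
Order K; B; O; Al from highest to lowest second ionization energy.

After 1 electron has been removed, what remains? K⁺ is the bare [Ar] core; B⁺ still has 2 valence electrons; O⁺ still has 5 valence electrons; Al⁺ still has 2 valence electrons.
Usually core removal costs more than valence removal, but here the competition is close: a tightly held n=2 valence electron can cost more to remove than an n=3 core electron, so the actual values have to decide it.
Valence configurations: B⁺ [He]2s², O⁺ [He]2s²2p³, Al⁺ [Ne]3s².
The numbers (kJ/mol): K 3052, B 2427, O 3388, Al 1817.
Putting it together, IE_2: Al < B < K < O.

O > K > B > Al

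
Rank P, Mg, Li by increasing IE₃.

P < Mg < Li

The third ionization energy removes an electron from the +2 ion. For each element: P²⁺ still has 3 valence electrons; Mg²⁺ is the bare [Ne] core; Li²⁺ is already 1 electron into the core.
Core electrons are held far more tightly than valence electrons, so Mg and Li top the IE_3 order.
Approximate IE_3 values (kJ/mol): P 2914, Mg 7733, Li 11815.
Overall IE_3 order: P < Mg < Li.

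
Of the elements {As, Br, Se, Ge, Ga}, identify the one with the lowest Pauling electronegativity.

Ga

Ga is in period 4, group 13; Ge is in period 4, group 14; As is in period 4, group 15; Se is in period 4, group 16; Br is in period 4, group 17.
Atoms toward the upper right of the periodic table pull bonding electrons most strongly.
All lie in period 4, so electronegativity increases left to right.
The lowest Pauling electronegativity among these belongs to Ga.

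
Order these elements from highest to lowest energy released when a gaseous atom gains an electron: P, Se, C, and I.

I, Se, C, P

C is in period 2, group 14; P is in period 3, group 15; Se is in period 4, group 16; I is in period 5, group 17.
EA tends to increase across a period and decrease down a group, though the pattern is less regular than for IE or radius.
A diagonal step moves right (one effect) and down (the opposite effect) at once.
C > P: the two effects oppose for this pair; the down-group effect wins (122 vs 72 kJ/mol).
Se > C: the two effects oppose for this pair; the across-period effect wins (195 vs 122 kJ/mol).
I > Se: period and group pull opposite ways; the across-period shift dominates (295 vs 195 kJ/mol).
For reference (kJ/mol): C 122, P 72, Se 195, I 295.
So from highest to lowest: I > Se > C > P.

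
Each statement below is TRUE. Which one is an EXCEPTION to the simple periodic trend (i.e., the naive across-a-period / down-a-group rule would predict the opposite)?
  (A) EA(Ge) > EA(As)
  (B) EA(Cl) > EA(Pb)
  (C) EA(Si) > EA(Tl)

(A)

The general trend: electron affinity increases across a period and decreases down a group.
(A) Ge (period 4, group 14) vs As (period 4, group 15): the stated order contradicts the simple trend.
(B) Cl (period 3, group 17) vs Pb (period 6, group 14): the stated order agrees with the simple trend.
(C) Si (period 3, group 14) vs Tl (period 6, group 13): the stated order agrees with the simple trend.
The exception is (A): adding an electron to As's half-filled 4p³ is unfavourable, so Ge (4p²) has the more exothermic EA.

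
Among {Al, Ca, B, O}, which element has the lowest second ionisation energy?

Ca

After 1 electron has been removed, what remains? Al⁺ still has 2 valence electrons; Ca⁺ still has 1 valence electron; B⁺ still has 2 valence electrons; O⁺ still has 5 valence electrons.
All are still removing valence electrons, so compare the +1 ions as you would atoms: IE_2 generally rises across a period (higher Z_eff) and falls down a group (larger shell), subject to the usual subshell exceptions.
Valence configurations: Al⁺ [Ne]3s², Ca⁺ [Ar]4s¹, B⁺ [He]2s², O⁺ [He]2s²2p³.
Tabulated IE_2 (kJ/mol): Al 1817, Ca 1145, B 2427, O 3388.
Overall IE_2 order: Ca < Al < B < O.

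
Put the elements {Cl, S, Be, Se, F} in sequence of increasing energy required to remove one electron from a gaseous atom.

IE₁ increases left→right with effective nuclear charge and decreases top→bottom as the valence shell moves farther out.
These span different periods and groups, so the two trends combine.
Se > Be: the two effects oppose for this pair; the across-period effect wins (941 vs 900 kJ/mol).
S > Se: S sits above Se in group 16, so the down-group effect alone puts S higher.
Cl > S: Cl lies to the right of S in period 3, so the across-period effect alone puts Cl higher.
F > Cl: F sits above Cl in group 17, so the down-group effect alone puts F higher.
Tabulated first ionization energy (kJ/mol): Be 900, F 1681, S 1000, Cl 1251, Se 941.
So from lowest to highest: Be < Se < S < Cl < F.

Be, Se, S, Cl, F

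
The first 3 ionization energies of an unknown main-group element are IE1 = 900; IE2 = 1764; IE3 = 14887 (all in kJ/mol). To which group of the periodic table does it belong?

Group 2

Look for the largest jump between consecutive ionization energies: IE3/IE2 ≈ 8.4, far larger than any earlier ratio.
That jump marks the point where a core electron is being removed. So the atom has 2 valence electrons.
A main-group element with 2 valence electrons is in group 2.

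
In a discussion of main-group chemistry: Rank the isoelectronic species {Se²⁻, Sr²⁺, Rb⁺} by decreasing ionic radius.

All of these have 36 electrons, so size is governed by nuclear charge alone: the more protons, the stronger the pull on the same electron cloud, and the smaller the ion.
Nuclear charges: Sr²⁺ (Z=38), Rb⁺ (Z=37), Se²⁻ (Z=34).
Largest to smallest: Se²⁻ > Rb⁺ > Sr²⁺.

Se²⁻ > Rb⁺ > Sr²⁺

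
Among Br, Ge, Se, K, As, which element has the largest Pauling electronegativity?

Br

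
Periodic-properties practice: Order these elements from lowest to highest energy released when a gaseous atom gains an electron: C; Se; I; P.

P < C < Se < I

Atoms with high Z_eff and room in the valence shell (especially the halogens) have the most exothermic electron affinities.
These sit on a diagonal, where the across-period and down-group effects partly cancel.
C > P: period and group pull opposite ways; the down-group shift dominates (122 vs 72 kJ/mol).
Se > C: period and group pull opposite ways; the across-period shift dominates (195 vs 122 kJ/mol).
I > Se: period and group pull opposite ways; the across-period shift dominates (295 vs 195 kJ/mol).
Approximate values (kJ/mol): C 122, P 72, Se 195, I 295.
So from lowest to highest: P < C < Se < I.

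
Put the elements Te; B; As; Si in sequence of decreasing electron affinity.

Te > Si > As > B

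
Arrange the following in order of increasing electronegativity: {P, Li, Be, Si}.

Li is in period 2, group 1; Be is in period 2, group 2; Si is in period 3, group 14; P is in period 3, group 15.
Electronegativity increases across a period and decreases down a group, tracking effective nuclear charge and atomic size.
Here both period and group differ, so the two effects have to be weighed against each other.
Be > Li: Be lies to the right of Li in period 2, so the across-period effect alone puts Be higher.
Si > Be: the two effects oppose for this pair; the across-period effect wins (1.90 vs 1.57).
P > Si: P lies to the right of Si in period 3, so the across-period effect alone puts P higher.
For reference (Pauling): Li 0.98, Be 1.57, Si 1.90, P 2.19.
So from lowest to highest: Li < Be < Si < P.

Li < Be < Si < P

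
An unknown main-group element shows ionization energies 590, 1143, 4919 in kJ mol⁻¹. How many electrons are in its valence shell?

Look for the largest jump between consecutive ionization energies: IE3/IE2 ≈ 4.3, far larger than any earlier ratio.
That jump marks the point where a core electron is being removed. So the atom has 2 valence electrons.

2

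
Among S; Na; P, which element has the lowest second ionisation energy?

P

IE_2 is the cost of taking one more electron from the +1 cation: S⁺ still has 5 valence electrons; Na⁺ is the bare [Ne] core; P⁺ still has 4 valence electrons.
Pulling an electron out of a noble-gas core costs far more than removing a remaining valence electron, so Na sits at the high end of IE_2.
Valence configurations: S⁺ [Ne]3s²3p³, P⁺ [Ne]3s²3p².
Tabulated IE_2 (kJ/mol): S 2252, Na 4562, P 1907.
Overall IE_2 order: P < S < Na.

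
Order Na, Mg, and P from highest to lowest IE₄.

IE_4 is the cost of taking one more electron from the +3 cation: Na³⁺ is already 2 electrons into the core; Mg³⁺ is already 1 electron into the core; P³⁺ still has 2 valence electrons.
Core electrons are held far more tightly than valence electrons, so Na and Mg top the IE_4 order.
Approximate IE_4 values (kJ/mol): Na 9543, Mg 10543, P 4964.
So the fourth ionization energies run P < Na < Mg.

Mg, Na, P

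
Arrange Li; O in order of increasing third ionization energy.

O, Li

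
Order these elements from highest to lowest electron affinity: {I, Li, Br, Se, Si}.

Br, I, Se, Si, Li

Li is in period 2, group 1; Si is in period 3, group 14; Se is in period 4, group 16; Br is in period 4, group 17; I is in period 5, group 17.
Electron affinity generally becomes more exothermic across a period toward the halogens and less exothermic down a group.
Neither a single period nor a single group — weigh both effects.
Si > Li: period and group pull opposite ways; the across-period shift dominates (134 vs 60 kJ/mol).
Se > Si: the two effects oppose for this pair; the across-period effect wins (195 vs 134 kJ/mol).
I > Se: period and group pull opposite ways; the across-period shift dominates (295 vs 195 kJ/mol).
Br > I: Br sits above I in group 17, so the down-group effect alone puts Br higher.
Tabulated electron affinity (kJ/mol): Li 60, Si 134, Se 195, Br 325, I 295.
So from highest to lowest: Br > I > Se > Si > Li.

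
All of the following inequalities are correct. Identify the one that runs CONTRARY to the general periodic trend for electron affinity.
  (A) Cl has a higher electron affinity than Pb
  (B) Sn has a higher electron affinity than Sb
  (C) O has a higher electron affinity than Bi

(B)

The general trend: electron affinity increases across a period and decreases down a group.
(A) Cl (period 3, group 17) vs Pb (period 6, group 14): the stated order agrees with the simple trend.
(B) Sn (period 5, group 14) vs Sb (period 5, group 15): the stated order contradicts the simple trend.
(C) O (period 2, group 16) vs Bi (period 6, group 15): the stated order agrees with the simple trend.
The exception is (B): adding an electron to Sb's half-filled 5p³ is unfavourable, so Sn has the more exothermic EA.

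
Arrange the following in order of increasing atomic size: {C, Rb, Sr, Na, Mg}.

C < Mg < Na < Sr < Rb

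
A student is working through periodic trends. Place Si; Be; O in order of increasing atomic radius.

Be is in period 2, group 2; O is in period 2, group 16; Si is in period 3, group 14.
Atomic radius shrinks across a period as nuclear charge pulls the same shell inward, and grows down a group as new shells are added.
Neither a single period nor a single group — weigh both effects.
Be > O: both are in period 2; the period trend gives Be the larger value.
Si > Be: period and group pull opposite ways; the down-group shift dominates (116 vs 102 pm).
For reference (pm): Be 102, O 63, Si 116.
So from smallest to largest: O < Be < Si.

O < Be < Si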